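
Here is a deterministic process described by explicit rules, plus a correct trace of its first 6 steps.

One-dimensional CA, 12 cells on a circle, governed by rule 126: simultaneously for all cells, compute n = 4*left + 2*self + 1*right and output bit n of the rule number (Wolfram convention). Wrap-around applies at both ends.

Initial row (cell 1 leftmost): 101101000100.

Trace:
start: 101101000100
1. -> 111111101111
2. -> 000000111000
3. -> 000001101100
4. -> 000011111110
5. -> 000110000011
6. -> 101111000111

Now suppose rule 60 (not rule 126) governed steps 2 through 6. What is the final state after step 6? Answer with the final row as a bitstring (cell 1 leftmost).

100000011001

(re-executing steps 2..6 under rule 60; state before step 2: 111111101111)
2. -> 000000011000
3. -> 000000010100
4. -> 000000011110
5. -> 000000010001
6. -> 100000011001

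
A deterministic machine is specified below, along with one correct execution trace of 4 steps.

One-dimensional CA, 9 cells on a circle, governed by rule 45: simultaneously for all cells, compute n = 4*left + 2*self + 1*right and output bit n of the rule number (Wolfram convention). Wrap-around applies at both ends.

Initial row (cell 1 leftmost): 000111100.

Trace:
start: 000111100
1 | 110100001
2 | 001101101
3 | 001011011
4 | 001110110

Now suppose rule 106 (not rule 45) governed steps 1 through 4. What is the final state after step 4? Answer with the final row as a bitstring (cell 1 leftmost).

(re-executing steps 1..4 under rule 106; state before step 1: 000111100)
1 | 001100100
2 | 011101000
3 | 110110000
4 | 111110001

111110001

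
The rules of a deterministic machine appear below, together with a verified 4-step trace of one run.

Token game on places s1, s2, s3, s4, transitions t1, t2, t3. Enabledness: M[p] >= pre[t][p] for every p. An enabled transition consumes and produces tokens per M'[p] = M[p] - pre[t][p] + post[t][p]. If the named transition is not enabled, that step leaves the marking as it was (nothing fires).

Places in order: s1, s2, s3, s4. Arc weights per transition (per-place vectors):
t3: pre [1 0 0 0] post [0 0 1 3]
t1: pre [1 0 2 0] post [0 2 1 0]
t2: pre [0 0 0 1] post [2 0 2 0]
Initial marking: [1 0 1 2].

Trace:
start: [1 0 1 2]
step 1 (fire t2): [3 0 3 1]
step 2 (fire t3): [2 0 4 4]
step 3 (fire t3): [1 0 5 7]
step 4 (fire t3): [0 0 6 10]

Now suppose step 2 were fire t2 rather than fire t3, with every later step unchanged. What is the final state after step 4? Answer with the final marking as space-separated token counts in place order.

3 0 7 6

(re-executing from step 2 with the substitution; state before step 2: [3 0 3 1])
step 2 (fire t2): [5 0 5 0]
step 3 (fire t3): [4 0 6 3]
step 4 (fire t3): [3 0 7 6]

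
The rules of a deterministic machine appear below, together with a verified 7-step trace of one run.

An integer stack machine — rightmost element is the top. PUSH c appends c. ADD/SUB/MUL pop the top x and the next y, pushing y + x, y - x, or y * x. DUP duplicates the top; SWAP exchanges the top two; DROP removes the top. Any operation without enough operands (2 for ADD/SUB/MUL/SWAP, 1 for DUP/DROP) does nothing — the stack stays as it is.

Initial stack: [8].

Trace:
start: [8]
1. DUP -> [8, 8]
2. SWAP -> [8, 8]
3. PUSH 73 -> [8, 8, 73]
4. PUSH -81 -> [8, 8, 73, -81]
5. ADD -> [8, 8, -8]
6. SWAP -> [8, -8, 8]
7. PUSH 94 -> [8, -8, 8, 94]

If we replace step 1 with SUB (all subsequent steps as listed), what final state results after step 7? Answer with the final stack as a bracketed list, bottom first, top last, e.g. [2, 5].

(re-executing from step 1 with the substitution; state before step 1: [8])
1. SUB -> [8]
2. SWAP -> [8]
3. PUSH 73 -> [8, 73]
4. PUSH -81 -> [8, 73, -81]
5. ADD -> [8, -8]
6. SWAP -> [-8, 8]
7. PUSH 94 -> [-8, 8, 94]

[-8, 8, 94]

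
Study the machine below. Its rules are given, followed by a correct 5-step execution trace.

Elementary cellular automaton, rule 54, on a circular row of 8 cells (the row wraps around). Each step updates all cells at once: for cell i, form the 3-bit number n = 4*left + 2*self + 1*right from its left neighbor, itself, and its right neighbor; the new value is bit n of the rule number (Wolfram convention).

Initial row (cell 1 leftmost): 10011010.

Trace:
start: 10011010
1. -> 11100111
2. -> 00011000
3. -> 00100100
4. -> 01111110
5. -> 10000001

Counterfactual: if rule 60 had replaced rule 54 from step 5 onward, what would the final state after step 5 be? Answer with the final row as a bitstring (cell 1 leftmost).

(re-executing step 5 under rule 60; state before step 5: 01111110)
5. -> 01000001

01000001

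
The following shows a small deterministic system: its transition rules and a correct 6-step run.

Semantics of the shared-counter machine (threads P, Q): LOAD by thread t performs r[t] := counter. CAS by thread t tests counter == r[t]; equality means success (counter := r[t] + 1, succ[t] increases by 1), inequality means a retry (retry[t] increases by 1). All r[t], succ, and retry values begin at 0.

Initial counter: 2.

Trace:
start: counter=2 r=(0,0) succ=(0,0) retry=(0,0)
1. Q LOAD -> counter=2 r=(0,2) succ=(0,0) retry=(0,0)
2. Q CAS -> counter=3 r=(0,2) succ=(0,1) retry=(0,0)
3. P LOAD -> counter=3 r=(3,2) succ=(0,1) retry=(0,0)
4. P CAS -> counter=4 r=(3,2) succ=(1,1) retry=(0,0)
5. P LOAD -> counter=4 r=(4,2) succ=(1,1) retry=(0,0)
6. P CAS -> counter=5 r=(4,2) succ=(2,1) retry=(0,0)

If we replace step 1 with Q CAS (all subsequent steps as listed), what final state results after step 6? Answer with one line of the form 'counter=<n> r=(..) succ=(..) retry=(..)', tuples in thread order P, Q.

(re-executing from step 1 with the substitution; state before step 1: counter=2 r=(0,0) succ=(0,0) retry=(0,0))
1. Q CAS -> counter=2 r=(0,0) succ=(0,0) retry=(0,1)
2. Q CAS -> counter=2 r=(0,0) succ=(0,0) retry=(0,2)
3. P LOAD -> counter=2 r=(2,0) succ=(0,0) retry=(0,2)
4. P CAS -> counter=3 r=(2,0) succ=(1,0) retry=(0,2)
5. P LOAD -> counter=3 r=(3,0) succ=(1,0) retry=(0,2)
6. P CAS -> counter=4 r=(3,0) succ=(2,0) retry=(0,2)

counter=4 r=(3,0) succ=(2,0) retry=(0,2)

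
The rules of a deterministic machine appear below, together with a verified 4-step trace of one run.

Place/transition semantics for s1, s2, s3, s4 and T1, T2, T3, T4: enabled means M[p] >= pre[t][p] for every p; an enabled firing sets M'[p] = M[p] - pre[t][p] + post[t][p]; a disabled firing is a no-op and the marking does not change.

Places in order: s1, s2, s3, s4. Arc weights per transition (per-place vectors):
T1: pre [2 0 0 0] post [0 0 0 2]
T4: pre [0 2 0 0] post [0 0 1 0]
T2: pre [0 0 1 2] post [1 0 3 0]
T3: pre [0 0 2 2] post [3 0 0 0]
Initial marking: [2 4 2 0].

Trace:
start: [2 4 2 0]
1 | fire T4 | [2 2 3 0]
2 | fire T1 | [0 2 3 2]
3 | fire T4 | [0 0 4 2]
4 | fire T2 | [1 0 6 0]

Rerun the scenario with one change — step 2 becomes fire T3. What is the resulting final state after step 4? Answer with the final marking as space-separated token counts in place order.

2 0 4 0

(re-executing from step 2 with the substitution; state before step 2: [2 2 3 0])
2 | fire T3 | [2 2 3 0]
3 | fire T4 | [2 0 4 0]
4 | fire T2 | [2 0 4 0]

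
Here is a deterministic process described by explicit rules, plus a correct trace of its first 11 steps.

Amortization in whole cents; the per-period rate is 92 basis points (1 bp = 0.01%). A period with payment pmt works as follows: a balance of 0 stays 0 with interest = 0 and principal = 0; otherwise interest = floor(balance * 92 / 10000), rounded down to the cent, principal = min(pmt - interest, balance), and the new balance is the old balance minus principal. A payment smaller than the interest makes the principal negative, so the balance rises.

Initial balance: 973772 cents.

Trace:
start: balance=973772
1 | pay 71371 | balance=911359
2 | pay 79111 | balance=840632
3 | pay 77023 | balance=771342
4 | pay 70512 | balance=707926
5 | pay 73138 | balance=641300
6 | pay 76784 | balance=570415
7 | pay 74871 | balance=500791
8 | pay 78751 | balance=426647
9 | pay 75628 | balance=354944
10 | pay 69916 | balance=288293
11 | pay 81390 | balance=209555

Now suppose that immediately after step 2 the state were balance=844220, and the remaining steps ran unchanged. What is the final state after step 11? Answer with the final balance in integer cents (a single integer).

state after step 2 := balance=844220
3 | pay 77023 | balance=774963
4 | pay 70512 | balance=711580
5 | pay 73138 | balance=644988
6 | pay 76784 | balance=574137
7 | pay 74871 | balance=504548
8 | pay 78751 | balance=430438
9 | pay 75628 | balance=358770
10 | pay 69916 | balance=292154
11 | pay 81390 | balance=213451

213451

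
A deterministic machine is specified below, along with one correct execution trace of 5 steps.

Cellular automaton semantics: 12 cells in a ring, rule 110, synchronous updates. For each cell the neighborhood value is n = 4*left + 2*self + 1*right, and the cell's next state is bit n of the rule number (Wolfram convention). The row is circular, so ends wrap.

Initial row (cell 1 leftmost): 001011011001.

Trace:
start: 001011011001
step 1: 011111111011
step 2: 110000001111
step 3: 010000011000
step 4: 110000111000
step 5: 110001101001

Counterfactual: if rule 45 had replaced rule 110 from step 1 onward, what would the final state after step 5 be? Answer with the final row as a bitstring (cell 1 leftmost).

101001111101

(re-executing steps 1..5 under rule 45; state before step 1: 001011011001)
step 1: 001110110001
step 2: 001001100101
step 3: 001001000111
step 4: 001001010100
step 5: 101001111101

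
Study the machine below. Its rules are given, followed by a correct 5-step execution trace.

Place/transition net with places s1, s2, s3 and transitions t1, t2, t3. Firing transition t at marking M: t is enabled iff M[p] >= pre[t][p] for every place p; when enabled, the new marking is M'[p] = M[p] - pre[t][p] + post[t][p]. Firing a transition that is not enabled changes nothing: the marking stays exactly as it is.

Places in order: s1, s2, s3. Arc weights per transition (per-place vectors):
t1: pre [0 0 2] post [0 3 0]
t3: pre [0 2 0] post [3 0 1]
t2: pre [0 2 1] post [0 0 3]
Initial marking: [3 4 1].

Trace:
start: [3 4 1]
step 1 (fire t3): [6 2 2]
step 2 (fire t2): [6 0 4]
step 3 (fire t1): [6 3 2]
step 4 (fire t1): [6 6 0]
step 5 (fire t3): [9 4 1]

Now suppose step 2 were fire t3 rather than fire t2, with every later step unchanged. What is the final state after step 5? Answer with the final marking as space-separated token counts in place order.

12 1 2

(re-executing from step 2 with the substitution; state before step 2: [6 2 2])
step 2 (fire t3): [9 0 3]
step 3 (fire t1): [9 3 1]
step 4 (fire t1): [9 3 1]
step 5 (fire t3): [12 1 2]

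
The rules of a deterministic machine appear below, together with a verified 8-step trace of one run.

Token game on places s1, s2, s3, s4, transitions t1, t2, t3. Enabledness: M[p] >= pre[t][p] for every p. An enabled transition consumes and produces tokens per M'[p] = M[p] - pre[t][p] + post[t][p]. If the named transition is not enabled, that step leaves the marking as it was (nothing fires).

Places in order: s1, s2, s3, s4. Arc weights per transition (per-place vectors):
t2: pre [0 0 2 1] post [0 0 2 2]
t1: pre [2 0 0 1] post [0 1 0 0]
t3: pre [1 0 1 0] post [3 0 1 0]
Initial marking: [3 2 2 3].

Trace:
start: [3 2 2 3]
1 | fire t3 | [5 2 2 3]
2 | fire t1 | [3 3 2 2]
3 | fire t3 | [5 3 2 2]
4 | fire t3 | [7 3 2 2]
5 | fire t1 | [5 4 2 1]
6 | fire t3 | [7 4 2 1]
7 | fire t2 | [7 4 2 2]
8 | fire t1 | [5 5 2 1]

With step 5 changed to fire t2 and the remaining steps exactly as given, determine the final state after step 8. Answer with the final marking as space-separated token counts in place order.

7 4 2 3

(re-executing from step 5 with the substitution; state before step 5: [7 3 2 2])
5 | fire t2 | [7 3 2 3]
6 | fire t3 | [9 3 2 3]
7 | fire t2 | [9 3 2 4]
8 | fire t1 | [7 4 2 3]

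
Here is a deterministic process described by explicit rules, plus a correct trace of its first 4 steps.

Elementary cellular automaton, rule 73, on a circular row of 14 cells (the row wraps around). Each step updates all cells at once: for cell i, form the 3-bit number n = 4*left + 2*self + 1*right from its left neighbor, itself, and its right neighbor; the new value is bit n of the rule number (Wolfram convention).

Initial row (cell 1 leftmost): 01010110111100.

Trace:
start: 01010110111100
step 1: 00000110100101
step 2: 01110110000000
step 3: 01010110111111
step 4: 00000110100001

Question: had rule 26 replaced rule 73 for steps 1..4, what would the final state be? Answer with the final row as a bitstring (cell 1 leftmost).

00101101000100

(re-executing steps 1..4 under rule 26; state before step 1: 01010110111100)
step 1: 10000100100010
step 2: 01001011010100
step 3: 10110010000010
step 4: 00101101000100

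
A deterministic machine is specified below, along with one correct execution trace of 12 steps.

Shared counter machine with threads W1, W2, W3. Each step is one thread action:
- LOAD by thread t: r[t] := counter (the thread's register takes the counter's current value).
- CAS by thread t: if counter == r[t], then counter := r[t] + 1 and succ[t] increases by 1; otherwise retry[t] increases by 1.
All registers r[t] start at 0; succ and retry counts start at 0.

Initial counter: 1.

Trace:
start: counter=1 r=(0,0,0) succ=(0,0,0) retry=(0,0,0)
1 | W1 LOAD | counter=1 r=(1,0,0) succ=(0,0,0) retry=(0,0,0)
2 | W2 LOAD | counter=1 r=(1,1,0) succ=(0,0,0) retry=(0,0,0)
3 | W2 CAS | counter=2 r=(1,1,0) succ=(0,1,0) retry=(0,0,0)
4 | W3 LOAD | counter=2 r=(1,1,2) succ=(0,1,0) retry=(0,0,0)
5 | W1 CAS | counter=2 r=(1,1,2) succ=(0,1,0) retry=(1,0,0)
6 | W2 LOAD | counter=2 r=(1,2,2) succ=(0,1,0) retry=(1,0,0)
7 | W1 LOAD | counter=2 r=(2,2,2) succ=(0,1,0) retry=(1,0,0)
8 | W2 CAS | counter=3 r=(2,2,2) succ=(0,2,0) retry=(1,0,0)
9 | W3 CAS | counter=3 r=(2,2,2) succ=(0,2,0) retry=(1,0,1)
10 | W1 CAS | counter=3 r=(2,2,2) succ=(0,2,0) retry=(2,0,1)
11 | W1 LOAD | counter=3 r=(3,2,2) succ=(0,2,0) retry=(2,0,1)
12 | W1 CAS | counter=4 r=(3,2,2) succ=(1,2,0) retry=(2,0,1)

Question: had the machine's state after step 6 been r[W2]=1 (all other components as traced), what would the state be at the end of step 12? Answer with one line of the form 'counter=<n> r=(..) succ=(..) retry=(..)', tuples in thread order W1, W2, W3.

counter=4 r=(3,1,2) succ=(1,1,1) retry=(2,1,0)

state after step 6 := counter=2 r=(1,1,2) succ=(0,1,0) retry=(1,0,0)
7 | W1 LOAD | counter=2 r=(2,1,2) succ=(0,1,0) retry=(1,0,0)
8 | W2 CAS | counter=2 r=(2,1,2) succ=(0,1,0) retry=(1,1,0)
9 | W3 CAS | counter=3 r=(2,1,2) succ=(0,1,1) retry=(1,1,0)
10 | W1 CAS | counter=3 r=(2,1,2) succ=(0,1,1) retry=(2,1,0)
11 | W1 LOAD | counter=3 r=(3,1,2) succ=(0,1,1) retry=(2,1,0)
12 | W1 CAS | counter=4 r=(3,1,2) succ=(1,1,1) retry=(2,1,0)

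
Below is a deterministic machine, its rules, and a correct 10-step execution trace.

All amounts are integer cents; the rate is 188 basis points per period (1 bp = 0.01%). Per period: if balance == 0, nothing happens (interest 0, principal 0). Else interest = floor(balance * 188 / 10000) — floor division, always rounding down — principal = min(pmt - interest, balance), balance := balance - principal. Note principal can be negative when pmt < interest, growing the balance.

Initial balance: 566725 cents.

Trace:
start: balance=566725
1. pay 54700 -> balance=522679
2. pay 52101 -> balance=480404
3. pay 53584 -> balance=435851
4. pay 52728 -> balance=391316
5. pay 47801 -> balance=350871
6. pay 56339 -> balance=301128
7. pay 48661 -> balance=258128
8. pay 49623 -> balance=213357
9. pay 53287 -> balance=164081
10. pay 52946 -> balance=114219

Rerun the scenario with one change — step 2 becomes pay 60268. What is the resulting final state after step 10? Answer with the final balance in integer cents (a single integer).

104741

(re-executing from step 2 with the substitution; state before step 2: balance=522679)
2. pay 60268 -> balance=472237
3. pay 53584 -> balance=427531
4. pay 52728 -> balance=382840
5. pay 47801 -> balance=342236
6. pay 56339 -> balance=292331
7. pay 48661 -> balance=249165
8. pay 49623 -> balance=204226
9. pay 53287 -> balance=154778
10. pay 52946 -> balance=104741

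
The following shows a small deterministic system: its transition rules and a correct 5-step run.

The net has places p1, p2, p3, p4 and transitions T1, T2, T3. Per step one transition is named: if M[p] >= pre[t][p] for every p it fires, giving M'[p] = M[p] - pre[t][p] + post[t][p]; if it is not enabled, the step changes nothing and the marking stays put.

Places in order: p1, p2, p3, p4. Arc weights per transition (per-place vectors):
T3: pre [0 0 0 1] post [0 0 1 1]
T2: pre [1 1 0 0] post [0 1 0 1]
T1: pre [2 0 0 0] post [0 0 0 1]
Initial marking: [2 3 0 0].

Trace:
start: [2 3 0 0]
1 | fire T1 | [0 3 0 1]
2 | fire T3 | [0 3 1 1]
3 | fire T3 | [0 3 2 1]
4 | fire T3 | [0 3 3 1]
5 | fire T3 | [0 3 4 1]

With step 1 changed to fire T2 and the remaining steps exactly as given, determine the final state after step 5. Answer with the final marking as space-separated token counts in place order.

1 3 4 1

(re-executing from step 1 with the substitution; state before step 1: [2 3 0 0])
1 | fire T2 | [1 3 0 1]
2 | fire T3 | [1 3 1 1]
3 | fire T3 | [1 3 2 1]
4 | fire T3 | [1 3 3 1]
5 | fire T3 | [1 3 4 1]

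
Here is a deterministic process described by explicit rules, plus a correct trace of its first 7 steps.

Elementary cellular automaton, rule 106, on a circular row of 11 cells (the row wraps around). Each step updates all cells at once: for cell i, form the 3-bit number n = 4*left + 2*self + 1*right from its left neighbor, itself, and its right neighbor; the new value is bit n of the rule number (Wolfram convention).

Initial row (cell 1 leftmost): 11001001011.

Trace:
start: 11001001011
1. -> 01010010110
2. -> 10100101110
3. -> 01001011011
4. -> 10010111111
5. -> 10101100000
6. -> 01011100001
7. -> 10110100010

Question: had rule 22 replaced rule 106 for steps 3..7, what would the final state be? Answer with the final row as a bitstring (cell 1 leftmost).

00001100100

(re-executing steps 3..7 under rule 22; state before step 3: 10100101110)
3. -> 10111100000
4. -> 10000010001
5. -> 01000111010
6. -> 11101000011
7. -> 00001100100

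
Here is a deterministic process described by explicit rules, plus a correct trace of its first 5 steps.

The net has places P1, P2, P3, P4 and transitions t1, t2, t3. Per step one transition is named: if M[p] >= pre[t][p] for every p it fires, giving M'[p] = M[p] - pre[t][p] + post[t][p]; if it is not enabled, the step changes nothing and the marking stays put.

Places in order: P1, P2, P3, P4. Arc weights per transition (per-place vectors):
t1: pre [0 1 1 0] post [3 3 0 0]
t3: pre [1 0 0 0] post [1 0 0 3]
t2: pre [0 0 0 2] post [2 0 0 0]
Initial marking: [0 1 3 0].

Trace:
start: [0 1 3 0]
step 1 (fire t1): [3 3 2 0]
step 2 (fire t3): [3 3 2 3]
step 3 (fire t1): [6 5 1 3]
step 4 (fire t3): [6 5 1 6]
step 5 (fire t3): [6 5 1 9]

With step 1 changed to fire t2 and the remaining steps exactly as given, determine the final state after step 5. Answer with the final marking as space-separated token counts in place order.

3 3 2 6

(re-executing from step 1 with the substitution; state before step 1: [0 1 3 0])
step 1 (fire t2): [0 1 3 0]
step 2 (fire t3): [0 1 3 0]
step 3 (fire t1): [3 3 2 0]
step 4 (fire t3): [3 3 2 3]
step 5 (fire t3): [3 3 2 6]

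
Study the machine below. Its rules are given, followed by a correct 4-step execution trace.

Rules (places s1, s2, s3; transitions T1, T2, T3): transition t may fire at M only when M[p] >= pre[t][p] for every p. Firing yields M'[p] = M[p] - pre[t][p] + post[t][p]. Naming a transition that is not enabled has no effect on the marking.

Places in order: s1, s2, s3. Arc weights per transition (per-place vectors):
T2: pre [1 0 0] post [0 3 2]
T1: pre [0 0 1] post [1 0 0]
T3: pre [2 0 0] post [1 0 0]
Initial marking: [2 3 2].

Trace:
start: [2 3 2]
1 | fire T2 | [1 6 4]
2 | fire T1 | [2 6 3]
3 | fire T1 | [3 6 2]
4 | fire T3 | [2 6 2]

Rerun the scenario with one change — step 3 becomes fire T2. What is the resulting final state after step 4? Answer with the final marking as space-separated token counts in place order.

(re-executing from step 3 with the substitution; state before step 3: [2 6 3])
3 | fire T2 | [1 9 5]
4 | fire T3 | [1 9 5]

1 9 5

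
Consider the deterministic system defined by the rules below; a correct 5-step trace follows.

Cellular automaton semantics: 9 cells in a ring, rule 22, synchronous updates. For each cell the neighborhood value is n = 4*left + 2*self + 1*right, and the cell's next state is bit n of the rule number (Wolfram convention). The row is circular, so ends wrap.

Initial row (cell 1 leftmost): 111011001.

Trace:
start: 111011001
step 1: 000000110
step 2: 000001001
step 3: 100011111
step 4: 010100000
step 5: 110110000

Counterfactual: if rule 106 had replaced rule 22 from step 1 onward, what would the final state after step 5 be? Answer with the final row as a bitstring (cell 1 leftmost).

(re-executing steps 1..5 under rule 106; state before step 1: 111011001)
step 1: 001111011
step 2: 011001111
step 3: 111011001
step 4: 001111011
step 5: 011001111

011001111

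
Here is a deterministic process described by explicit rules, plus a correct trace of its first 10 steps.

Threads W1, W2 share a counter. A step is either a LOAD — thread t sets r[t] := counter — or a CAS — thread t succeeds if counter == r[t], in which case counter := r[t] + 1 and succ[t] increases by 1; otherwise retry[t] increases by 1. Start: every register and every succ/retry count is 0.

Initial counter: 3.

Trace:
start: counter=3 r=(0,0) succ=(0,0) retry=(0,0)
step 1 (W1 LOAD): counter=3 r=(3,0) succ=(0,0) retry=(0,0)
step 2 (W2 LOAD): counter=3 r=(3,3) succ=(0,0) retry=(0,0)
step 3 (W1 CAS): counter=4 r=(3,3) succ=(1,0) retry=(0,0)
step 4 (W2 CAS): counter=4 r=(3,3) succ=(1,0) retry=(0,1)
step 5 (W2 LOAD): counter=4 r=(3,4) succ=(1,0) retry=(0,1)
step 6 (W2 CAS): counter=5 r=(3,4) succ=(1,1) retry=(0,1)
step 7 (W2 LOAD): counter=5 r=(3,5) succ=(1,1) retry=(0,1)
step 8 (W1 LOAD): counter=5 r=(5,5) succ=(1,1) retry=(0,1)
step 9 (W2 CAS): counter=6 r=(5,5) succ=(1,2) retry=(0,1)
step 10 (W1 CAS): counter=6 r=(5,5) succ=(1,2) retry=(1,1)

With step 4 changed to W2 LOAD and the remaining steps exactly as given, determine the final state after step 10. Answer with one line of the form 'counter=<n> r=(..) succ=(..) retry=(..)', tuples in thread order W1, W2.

(re-executing from step 4 with the substitution; state before step 4: counter=4 r=(3,3) succ=(1,0) retry=(0,0))
step 4 (W2 LOAD): counter=4 r=(3,4) succ=(1,0) retry=(0,0)
step 5 (W2 LOAD): counter=4 r=(3,4) succ=(1,0) retry=(0,0)
step 6 (W2 CAS): counter=5 r=(3,4) succ=(1,1) retry=(0,0)
step 7 (W2 LOAD): counter=5 r=(3,5) succ=(1,1) retry=(0,0)
step 8 (W1 LOAD): counter=5 r=(5,5) succ=(1,1) retry=(0,0)
step 9 (W2 CAS): counter=6 r=(5,5) succ=(1,2) retry=(0,0)
step 10 (W1 CAS): counter=6 r=(5,5) succ=(1,2) retry=(1,0)

counter=6 r=(5,5) succ=(1,2) retry=(1,0)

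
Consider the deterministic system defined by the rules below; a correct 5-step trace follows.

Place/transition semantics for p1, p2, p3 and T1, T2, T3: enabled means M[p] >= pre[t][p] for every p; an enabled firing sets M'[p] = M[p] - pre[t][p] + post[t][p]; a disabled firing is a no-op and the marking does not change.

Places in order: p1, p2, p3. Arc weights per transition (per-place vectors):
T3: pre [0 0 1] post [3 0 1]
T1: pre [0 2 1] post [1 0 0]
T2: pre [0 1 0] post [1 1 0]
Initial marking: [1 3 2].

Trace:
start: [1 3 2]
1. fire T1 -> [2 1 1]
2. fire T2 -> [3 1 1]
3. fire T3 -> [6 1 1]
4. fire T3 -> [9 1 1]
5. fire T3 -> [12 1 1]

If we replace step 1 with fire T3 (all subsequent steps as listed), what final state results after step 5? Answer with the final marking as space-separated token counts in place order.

14 3 2

(re-executing from step 1 with the substitution; state before step 1: [1 3 2])
1. fire T3 -> [4 3 2]
2. fire T2 -> [5 3 2]
3. fire T3 -> [8 3 2]
4. fire T3 -> [11 3 2]
5. fire T3 -> [14 3 2]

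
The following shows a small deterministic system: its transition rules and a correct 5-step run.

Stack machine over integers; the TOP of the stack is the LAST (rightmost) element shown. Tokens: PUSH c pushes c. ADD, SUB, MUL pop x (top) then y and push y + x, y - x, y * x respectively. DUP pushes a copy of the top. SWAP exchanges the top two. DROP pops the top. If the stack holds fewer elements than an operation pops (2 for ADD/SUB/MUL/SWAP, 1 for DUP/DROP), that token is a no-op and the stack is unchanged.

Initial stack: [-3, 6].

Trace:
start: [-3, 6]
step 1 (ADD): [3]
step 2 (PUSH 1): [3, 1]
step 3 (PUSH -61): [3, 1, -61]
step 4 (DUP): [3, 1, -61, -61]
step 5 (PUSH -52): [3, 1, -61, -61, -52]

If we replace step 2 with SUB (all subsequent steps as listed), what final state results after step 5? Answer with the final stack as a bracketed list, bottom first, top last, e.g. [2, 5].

[3, -61, -61, -52]

(re-executing from step 2 with the substitution; state before step 2: [3])
step 2 (SUB): [3]
step 3 (PUSH -61): [3, -61]
step 4 (DUP): [3, -61, -61]
step 5 (PUSH -52): [3, -61, -61, -52]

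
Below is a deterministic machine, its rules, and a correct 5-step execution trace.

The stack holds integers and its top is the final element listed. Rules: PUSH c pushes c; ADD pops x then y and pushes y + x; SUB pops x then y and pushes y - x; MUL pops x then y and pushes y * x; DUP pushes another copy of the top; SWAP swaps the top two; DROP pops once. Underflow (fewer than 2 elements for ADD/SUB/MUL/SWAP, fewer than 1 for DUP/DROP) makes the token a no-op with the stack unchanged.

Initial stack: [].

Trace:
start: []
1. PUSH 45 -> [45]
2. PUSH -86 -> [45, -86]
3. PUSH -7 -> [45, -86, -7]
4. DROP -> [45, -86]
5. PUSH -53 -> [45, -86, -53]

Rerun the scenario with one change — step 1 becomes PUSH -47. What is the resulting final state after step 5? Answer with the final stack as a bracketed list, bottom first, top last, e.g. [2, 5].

(re-executing from step 1 with the substitution; state before step 1: [])
1. PUSH -47 -> [-47]
2. PUSH -86 -> [-47, -86]
3. PUSH -7 -> [-47, -86, -7]
4. DROP -> [-47, -86]
5. PUSH -53 -> [-47, -86, -53]

[-47, -86, -53]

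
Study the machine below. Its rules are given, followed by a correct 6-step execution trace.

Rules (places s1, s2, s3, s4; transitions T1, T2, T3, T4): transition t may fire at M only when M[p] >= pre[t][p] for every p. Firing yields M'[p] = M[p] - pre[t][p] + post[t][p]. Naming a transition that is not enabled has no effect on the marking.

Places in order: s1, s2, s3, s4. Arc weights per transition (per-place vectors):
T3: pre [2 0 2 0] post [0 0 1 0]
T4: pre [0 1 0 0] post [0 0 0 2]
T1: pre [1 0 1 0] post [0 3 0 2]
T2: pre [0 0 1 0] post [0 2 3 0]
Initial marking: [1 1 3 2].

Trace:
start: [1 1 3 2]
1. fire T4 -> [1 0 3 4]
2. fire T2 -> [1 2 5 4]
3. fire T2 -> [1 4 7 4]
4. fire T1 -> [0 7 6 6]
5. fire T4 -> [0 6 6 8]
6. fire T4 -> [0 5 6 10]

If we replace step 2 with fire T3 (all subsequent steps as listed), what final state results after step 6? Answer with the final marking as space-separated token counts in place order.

(re-executing from step 2 with the substitution; state before step 2: [1 0 3 4])
2. fire T3 -> [1 0 3 4]
3. fire T2 -> [1 2 5 4]
4. fire T1 -> [0 5 4 6]
5. fire T4 -> [0 4 4 8]
6. fire T4 -> [0 3 4 10]

0 3 4 10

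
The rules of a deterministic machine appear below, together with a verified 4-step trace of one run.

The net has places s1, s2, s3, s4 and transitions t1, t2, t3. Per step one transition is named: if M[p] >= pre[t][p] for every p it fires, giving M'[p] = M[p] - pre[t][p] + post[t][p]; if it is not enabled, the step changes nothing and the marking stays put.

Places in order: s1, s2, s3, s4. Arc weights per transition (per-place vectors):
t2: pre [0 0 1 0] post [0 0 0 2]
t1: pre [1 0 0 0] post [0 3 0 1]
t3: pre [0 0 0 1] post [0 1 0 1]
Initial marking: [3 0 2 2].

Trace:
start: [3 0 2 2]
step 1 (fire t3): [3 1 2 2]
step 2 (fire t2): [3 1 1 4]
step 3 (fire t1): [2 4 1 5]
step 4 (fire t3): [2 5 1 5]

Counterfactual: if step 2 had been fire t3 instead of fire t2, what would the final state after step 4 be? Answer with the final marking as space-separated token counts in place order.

(re-executing from step 2 with the substitution; state before step 2: [3 1 2 2])
step 2 (fire t3): [3 2 2 2]
step 3 (fire t1): [2 5 2 3]
step 4 (fire t3): [2 6 2 3]

2 6 2 3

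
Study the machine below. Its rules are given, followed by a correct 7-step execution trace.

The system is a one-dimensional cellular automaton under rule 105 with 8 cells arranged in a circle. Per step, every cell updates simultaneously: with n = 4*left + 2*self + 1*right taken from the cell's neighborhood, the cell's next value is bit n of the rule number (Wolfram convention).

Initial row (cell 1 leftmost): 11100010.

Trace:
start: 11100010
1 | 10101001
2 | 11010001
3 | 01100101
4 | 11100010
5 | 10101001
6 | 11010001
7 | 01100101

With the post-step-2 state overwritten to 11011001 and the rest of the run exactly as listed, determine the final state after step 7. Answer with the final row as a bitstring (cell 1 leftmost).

01111001

state after step 2 := 11011001
3 | 01111001
4 | 11001000
5 | 11000010
6 | 11011001
7 | 01111001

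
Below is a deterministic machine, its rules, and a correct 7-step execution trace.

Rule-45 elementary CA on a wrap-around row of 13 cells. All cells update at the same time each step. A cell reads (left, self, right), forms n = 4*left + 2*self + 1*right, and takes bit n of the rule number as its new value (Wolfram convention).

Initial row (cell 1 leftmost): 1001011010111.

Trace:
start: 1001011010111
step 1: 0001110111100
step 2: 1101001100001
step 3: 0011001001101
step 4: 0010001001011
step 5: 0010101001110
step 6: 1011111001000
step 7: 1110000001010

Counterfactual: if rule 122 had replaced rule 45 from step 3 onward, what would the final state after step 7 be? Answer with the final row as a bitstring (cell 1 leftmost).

(re-executing steps 3..7 under rule 122; state before step 3: 1101001100001)
step 3: 0110111110011
step 4: 1111100011111
step 5: 0000110110000
step 6: 0001111111000
step 7: 0011000001100

0011000001100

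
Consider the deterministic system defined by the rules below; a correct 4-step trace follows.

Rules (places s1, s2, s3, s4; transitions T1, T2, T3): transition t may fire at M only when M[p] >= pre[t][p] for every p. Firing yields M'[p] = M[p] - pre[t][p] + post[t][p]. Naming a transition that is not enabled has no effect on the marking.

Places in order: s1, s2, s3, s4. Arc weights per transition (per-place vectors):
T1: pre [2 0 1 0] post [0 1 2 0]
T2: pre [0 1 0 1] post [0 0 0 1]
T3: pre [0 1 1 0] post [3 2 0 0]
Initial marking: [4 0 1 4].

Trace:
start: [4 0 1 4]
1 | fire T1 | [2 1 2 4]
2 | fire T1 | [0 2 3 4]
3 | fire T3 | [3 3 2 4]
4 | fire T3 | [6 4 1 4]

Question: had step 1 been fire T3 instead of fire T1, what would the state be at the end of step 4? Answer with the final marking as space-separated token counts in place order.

8 3 0 4

(re-executing from step 1 with the substitution; state before step 1: [4 0 1 4])
1 | fire T3 | [4 0 1 4]
2 | fire T1 | [2 1 2 4]
3 | fire T3 | [5 2 1 4]
4 | fire T3 | [8 3 0 4]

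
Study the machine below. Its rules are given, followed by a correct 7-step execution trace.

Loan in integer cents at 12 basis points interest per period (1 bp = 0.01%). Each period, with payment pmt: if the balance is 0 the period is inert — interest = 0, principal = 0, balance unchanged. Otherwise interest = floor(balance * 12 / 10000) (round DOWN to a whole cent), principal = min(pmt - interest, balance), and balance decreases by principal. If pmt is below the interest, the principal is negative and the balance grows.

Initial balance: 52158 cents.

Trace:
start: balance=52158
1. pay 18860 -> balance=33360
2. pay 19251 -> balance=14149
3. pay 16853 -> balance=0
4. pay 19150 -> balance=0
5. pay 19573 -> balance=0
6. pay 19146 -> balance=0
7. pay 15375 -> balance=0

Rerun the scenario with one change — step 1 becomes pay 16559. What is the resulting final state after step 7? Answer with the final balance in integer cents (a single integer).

0

(re-executing from step 1 with the substitution; state before step 1: balance=52158)
1. pay 16559 -> balance=35661
2. pay 19251 -> balance=16452
3. pay 16853 -> balance=0
4. pay 19150 -> balance=0
5. pay 19573 -> balance=0
6. pay 19146 -> balance=0
7. pay 15375 -> balance=0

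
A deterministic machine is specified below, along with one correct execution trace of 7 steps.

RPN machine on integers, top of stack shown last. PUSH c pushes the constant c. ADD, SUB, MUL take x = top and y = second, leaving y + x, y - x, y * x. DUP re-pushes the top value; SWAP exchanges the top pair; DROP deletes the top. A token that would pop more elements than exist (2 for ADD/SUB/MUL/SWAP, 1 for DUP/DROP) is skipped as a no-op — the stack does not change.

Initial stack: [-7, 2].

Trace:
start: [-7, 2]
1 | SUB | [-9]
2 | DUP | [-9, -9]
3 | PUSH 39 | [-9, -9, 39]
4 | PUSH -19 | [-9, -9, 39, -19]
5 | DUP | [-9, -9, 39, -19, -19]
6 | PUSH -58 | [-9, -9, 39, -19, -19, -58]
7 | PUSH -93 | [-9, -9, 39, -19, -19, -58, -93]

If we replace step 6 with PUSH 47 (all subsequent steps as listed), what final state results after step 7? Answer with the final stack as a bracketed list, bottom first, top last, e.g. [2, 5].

[-9, -9, 39, -19, -19, 47, -93]

(re-executing from step 6 with the substitution; state before step 6: [-9, -9, 39, -19, -19])
6 | PUSH 47 | [-9, -9, 39, -19, -19, 47]
7 | PUSH -93 | [-9, -9, 39, -19, -19, 47, -93]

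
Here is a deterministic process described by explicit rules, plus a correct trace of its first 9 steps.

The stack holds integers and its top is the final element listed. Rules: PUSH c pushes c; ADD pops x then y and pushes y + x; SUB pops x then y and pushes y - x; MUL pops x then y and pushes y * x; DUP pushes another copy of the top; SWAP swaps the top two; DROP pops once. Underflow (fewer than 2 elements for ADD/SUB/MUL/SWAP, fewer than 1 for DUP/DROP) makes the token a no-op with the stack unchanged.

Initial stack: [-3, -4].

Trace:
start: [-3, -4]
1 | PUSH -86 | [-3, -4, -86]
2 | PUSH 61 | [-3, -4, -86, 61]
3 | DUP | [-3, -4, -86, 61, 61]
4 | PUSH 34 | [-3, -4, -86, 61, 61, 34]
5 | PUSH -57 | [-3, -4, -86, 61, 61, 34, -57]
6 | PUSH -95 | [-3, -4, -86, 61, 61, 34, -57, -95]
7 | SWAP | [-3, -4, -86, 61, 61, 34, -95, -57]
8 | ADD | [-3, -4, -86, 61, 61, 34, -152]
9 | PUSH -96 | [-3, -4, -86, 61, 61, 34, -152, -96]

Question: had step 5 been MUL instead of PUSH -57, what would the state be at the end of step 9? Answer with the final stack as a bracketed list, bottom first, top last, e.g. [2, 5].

(re-executing from step 5 with the substitution; state before step 5: [-3, -4, -86, 61, 61, 34])
5 | MUL | [-3, -4, -86, 61, 2074]
6 | PUSH -95 | [-3, -4, -86, 61, 2074, -95]
7 | SWAP | [-3, -4, -86, 61, -95, 2074]
8 | ADD | [-3, -4, -86, 61, 1979]
9 | PUSH -96 | [-3, -4, -86, 61, 1979, -96]

[-3, -4, -86, 61, 1979, -96]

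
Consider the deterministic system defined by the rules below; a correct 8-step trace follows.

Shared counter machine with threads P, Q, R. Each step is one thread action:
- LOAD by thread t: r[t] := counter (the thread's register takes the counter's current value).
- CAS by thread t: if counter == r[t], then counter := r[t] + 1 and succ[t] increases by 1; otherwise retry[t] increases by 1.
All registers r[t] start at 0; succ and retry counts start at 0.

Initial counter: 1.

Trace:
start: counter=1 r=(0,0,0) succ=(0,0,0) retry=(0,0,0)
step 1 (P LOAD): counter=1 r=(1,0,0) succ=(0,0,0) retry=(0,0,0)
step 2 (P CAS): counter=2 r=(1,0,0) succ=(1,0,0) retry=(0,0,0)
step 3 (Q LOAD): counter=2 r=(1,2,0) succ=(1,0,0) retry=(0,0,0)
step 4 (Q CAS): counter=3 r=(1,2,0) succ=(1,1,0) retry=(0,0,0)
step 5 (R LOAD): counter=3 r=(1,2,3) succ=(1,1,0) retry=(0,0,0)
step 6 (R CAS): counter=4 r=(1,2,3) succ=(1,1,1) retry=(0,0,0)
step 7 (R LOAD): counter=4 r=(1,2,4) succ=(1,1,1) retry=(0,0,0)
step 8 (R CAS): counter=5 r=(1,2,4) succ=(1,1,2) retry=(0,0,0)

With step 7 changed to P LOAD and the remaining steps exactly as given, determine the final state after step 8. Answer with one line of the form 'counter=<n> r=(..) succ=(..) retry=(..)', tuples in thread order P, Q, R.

counter=4 r=(4,2,3) succ=(1,1,1) retry=(0,0,1)

(re-executing from step 7 with the substitution; state before step 7: counter=4 r=(1,2,3) succ=(1,1,1) retry=(0,0,0))
step 7 (P LOAD): counter=4 r=(4,2,3) succ=(1,1,1) retry=(0,0,0)
step 8 (R CAS): counter=4 r=(4,2,3) succ=(1,1,1) retry=(0,0,1)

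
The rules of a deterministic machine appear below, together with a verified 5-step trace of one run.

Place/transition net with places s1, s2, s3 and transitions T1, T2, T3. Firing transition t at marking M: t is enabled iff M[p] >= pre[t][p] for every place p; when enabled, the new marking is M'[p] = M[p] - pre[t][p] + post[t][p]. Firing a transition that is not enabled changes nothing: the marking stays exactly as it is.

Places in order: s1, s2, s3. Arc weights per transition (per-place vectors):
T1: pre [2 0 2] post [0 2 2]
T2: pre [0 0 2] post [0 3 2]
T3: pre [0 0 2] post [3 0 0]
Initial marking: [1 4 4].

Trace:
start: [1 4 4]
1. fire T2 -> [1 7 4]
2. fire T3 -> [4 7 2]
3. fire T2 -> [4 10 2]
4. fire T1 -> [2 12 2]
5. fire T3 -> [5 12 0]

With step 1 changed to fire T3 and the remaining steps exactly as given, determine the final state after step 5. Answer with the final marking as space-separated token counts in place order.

7 4 0

(re-executing from step 1 with the substitution; state before step 1: [1 4 4])
1. fire T3 -> [4 4 2]
2. fire T3 -> [7 4 0]
3. fire T2 -> [7 4 0]
4. fire T1 -> [7 4 0]
5. fire T3 -> [7 4 0]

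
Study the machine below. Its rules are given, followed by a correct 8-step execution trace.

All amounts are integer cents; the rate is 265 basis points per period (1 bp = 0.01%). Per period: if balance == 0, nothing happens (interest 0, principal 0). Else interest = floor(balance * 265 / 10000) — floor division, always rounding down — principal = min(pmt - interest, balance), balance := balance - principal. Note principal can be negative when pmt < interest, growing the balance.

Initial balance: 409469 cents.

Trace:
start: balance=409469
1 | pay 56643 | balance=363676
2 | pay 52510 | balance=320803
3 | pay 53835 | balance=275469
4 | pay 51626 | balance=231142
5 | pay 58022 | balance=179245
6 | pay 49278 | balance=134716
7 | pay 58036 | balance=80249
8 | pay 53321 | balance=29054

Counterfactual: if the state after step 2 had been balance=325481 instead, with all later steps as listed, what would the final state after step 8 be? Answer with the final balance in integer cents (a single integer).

state after step 2 := balance=325481
3 | pay 53835 | balance=280271
4 | pay 51626 | balance=236072
5 | pay 58022 | balance=184305
6 | pay 49278 | balance=139911
7 | pay 58036 | balance=85582
8 | pay 53321 | balance=34528

34528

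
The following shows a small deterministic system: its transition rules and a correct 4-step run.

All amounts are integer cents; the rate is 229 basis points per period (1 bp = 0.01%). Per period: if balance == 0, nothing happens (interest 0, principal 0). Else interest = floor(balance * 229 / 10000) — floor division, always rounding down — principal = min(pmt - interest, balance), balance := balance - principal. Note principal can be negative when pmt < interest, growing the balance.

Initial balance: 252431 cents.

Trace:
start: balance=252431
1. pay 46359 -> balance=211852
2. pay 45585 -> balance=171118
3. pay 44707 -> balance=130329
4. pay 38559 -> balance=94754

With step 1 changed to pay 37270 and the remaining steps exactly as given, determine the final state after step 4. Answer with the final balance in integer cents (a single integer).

104482

(re-executing from step 1 with the substitution; state before step 1: balance=252431)
1. pay 37270 -> balance=220941
2. pay 45585 -> balance=180415
3. pay 44707 -> balance=139839
4. pay 38559 -> balance=104482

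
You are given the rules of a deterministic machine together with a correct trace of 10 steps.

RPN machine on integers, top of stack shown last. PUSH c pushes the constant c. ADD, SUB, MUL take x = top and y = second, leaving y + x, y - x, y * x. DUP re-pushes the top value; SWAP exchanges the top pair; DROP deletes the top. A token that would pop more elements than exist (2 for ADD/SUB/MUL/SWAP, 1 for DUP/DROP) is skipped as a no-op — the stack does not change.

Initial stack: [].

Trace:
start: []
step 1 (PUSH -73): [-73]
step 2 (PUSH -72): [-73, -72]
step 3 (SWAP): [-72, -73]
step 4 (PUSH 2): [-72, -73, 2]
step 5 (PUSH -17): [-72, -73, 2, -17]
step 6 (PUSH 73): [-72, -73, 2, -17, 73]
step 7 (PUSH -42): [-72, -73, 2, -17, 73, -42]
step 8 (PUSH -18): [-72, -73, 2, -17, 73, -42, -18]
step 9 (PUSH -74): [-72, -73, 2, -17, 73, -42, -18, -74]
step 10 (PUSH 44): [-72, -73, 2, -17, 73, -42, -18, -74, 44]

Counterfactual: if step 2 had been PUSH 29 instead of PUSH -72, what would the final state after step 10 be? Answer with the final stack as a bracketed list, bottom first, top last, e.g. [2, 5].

[29, -73, 2, -17, 73, -42, -18, -74, 44]

(re-executing from step 2 with the substitution; state before step 2: [-73])
step 2 (PUSH 29): [-73, 29]
step 3 (SWAP): [29, -73]
step 4 (PUSH 2): [29, -73, 2]
step 5 (PUSH -17): [29, -73, 2, -17]
step 6 (PUSH 73): [29, -73, 2, -17, 73]
step 7 (PUSH -42): [29, -73, 2, -17, 73, -42]
step 8 (PUSH -18): [29, -73, 2, -17, 73, -42, -18]
step 9 (PUSH -74): [29, -73, 2, -17, 73, -42, -18, -74]
step 10 (PUSH 44): [29, -73, 2, -17, 73, -42, -18, -74, 44]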